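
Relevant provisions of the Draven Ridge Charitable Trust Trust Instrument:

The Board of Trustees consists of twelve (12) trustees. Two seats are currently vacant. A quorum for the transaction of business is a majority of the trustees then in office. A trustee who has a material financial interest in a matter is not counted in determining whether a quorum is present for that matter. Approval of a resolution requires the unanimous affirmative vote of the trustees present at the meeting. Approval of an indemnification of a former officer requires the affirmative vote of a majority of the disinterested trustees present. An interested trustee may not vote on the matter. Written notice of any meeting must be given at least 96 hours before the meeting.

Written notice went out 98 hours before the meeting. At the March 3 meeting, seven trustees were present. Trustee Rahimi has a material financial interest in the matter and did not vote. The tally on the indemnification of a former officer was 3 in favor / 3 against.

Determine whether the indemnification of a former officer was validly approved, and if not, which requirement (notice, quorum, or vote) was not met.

Notice: 98 hours given; 96 required (98 ≥ 96). Satisfied.
Quorum: 7 present, but the 1 interested trustee does not count, leaving 6. Quorum is 6. Satisfied.
Vote: the indemnification of a former officer requires a majority of the disinterested trustees present (7 − 1 = 6). A majority of 6 is 4, so 4 affirmative votes are needed; 3 voted in favor. Not satisfied.

Invalid — vote requirement not satisfied.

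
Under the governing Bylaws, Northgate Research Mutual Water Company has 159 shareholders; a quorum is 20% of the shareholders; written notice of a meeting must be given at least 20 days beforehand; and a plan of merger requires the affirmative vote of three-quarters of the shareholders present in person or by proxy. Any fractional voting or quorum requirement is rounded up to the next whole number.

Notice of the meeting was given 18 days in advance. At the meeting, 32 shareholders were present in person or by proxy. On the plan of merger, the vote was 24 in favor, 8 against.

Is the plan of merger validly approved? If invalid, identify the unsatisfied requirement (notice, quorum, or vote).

Notice: 18 days given; 20 required. Not satisfied.
Quorum: 20% of 159 = 31.80, rounded up to 32; 32 present. Satisfied.
Vote: requires three-fourths of those present (32); 3/4 of 32 = 24, so 24 needed; 24 in favor. Satisfied.

Invalid — notice requirement not satisfied.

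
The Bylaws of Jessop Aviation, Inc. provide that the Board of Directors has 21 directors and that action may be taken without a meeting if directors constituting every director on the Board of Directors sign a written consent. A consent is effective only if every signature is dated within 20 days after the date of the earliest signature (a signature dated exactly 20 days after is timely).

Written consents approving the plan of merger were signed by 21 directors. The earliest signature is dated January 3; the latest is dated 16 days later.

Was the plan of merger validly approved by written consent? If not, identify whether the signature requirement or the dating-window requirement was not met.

Signatures required: the unanimous vote of 21 — unanimous means all 21, so 21 needed; 21 signed. Sufficient.
Dating window: the latest signature is 16 days after the earliest; the limit is 20 days. Within the window.

Effective — both the signature and dating-window requirements are satisfied.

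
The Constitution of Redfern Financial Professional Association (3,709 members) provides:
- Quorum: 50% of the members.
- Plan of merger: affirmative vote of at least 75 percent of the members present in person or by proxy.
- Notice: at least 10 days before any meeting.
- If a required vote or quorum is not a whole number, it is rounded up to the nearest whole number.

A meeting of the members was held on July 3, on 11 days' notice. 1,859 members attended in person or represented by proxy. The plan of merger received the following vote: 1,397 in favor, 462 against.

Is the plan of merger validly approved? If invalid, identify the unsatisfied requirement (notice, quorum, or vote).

Notice: 11 days given; 10 required. Satisfied.
Quorum: 50% of 3,709 = 1,854.50, rounded up to 1,855; 1,859 present. Satisfied.
Vote: requires three-fourths of those present (1,859); 3/4 of 1859 = 1394.25, rounded up to 1395, so 1,395 needed; 1,397 in favor. Satisfied.

Valid — all requirements satisfied.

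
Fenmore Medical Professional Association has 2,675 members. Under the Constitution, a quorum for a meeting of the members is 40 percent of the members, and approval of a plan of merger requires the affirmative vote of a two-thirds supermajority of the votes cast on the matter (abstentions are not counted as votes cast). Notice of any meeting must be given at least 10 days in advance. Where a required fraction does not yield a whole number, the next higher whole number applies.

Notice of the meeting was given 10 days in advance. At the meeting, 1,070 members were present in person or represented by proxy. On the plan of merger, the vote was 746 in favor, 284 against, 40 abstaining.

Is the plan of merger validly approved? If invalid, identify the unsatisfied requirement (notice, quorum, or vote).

Notice: 10 days given; 10 required. Satisfied.
Quorum: 40% of 2,675 = 1,070; 1,070 present. Satisfied.
Vote: requires two-thirds of the votes cast (1,070 − 40 abstaining = 1,030); 2/3 of 1030 = 686.67, rounded up to 687, so 687 needed; 746 in favor. Satisfied.

Valid — all requirements satisfied.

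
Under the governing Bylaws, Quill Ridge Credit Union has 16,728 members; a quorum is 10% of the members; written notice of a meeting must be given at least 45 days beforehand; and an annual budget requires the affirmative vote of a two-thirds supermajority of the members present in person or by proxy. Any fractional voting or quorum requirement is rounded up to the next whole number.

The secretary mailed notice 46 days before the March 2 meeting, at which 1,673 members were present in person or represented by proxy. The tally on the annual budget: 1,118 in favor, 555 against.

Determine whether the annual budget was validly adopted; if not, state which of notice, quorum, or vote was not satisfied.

Notice: 46 days given; 45 required. Satisfied.
Quorum: 10% of 16,728 = 1,672.80, rounded up to 1,673; 1,673 present. Satisfied.
Vote: requires two-thirds of those present (1,673); 2/3 of 1673 = 1115.33, rounded up to 1116, so 1,116 needed; 1,118 in favor. Satisfied.

Valid — all requirements satisfied.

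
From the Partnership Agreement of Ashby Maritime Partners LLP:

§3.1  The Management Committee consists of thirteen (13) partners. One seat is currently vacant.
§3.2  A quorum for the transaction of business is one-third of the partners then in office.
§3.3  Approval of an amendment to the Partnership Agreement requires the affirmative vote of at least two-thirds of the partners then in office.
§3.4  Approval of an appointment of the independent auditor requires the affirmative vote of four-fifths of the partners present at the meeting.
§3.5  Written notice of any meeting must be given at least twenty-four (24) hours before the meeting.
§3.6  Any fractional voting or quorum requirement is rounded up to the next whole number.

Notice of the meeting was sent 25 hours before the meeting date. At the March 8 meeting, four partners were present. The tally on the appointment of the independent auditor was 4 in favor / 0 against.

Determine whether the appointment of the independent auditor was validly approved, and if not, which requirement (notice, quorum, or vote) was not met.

Valid — all requirements satisfied.

Notice: 25 hours given; 24 required (25 ≥ 24). Satisfied.
Quorum: 4 present; quorum is 4. Satisfied.
Vote: the appointment of the independent auditor requires four-fifths of the partners present (4). 4/5 of 4 = 3.20, rounded up to 4, so 4 affirmative votes are needed; 4 voted in favor. Satisfied.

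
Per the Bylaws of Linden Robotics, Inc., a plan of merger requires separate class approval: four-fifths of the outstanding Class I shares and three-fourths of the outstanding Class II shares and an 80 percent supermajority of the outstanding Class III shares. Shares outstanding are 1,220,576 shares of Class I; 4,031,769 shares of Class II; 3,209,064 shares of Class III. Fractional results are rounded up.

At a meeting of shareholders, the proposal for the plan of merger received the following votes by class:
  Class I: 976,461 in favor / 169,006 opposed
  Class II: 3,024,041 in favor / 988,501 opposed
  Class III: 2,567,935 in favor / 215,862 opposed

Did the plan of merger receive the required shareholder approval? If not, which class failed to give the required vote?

Class I: 4/5 of 1220576 = 976460.80, rounded up to 976461; 976,461 required, 976,461 in favor — approved.
Class II: 3/4 of 4031769 = 3023826.75, rounded up to 3023827; 3,023,827 required, 3,024,041 in favor — approved.
Class III: 4/5 of 3209064 = 2567251.20, rounded up to 2567252; 2,567,252 required, 2,567,935 in favor — approved.

Approved — every class gave the required vote.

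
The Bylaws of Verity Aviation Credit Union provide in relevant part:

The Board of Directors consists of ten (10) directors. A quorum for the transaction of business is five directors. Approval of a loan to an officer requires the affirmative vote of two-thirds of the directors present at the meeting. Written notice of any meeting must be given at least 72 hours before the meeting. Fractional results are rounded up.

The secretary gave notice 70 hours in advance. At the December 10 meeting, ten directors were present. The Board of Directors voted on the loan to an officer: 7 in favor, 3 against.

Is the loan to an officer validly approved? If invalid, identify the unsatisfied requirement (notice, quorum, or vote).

Invalid — notice requirement not satisfied.

Notice: 70 hours given; 72 required (70 < 72). Not satisfied.
Quorum: 10 present; quorum is 5. Satisfied.
Vote: the loan to an officer requires two-thirds of the directors present (10). 2/3 of 10 = 6.67, rounded up to 7, so 7 affirmative votes are needed; 7 voted in favor. Satisfied.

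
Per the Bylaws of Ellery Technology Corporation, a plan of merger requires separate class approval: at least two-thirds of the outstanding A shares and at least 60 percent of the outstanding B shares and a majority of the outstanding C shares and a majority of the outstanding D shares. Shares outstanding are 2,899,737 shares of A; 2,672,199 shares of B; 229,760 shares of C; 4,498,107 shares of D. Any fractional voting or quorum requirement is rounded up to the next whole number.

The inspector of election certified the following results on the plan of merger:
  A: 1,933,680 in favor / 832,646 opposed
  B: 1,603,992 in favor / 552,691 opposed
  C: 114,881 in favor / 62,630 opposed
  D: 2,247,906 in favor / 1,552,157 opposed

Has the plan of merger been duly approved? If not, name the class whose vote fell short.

A: 2/3 of 2899737 = 1933158; 1,933,158 required, 1,933,680 in favor — approved.
B: 3/5 of 2672199 = 1603319.40, rounded up to 1603320; 1,603,320 required, 1,603,992 in favor — approved.
C: a majority of 229760 is 114881; 114,881 required, 114,881 in favor — approved.
D: a majority of 4498107 is 2249054; 2,249,054 required, 2,247,906 in favor — not approved.

Not approved — the D shares did not give the required vote.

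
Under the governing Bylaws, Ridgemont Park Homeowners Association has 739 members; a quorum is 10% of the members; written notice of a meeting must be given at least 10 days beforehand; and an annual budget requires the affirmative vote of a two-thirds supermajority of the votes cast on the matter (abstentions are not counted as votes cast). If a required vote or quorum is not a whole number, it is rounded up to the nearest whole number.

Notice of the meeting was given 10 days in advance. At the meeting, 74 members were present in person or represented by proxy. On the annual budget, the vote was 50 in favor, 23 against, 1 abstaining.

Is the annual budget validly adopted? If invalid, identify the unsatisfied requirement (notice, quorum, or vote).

Valid — all requirements satisfied.

Notice: 10 days given; 10 required. Satisfied.
Quorum: 10% of 739 = 73.90, rounded up to 74; 74 present. Satisfied.
Vote: requires two-thirds of the votes cast (74 − 1 abstaining = 73); 2/3 of 73 = 48.67, rounded up to 49, so 49 needed; 50 in favor. Satisfied.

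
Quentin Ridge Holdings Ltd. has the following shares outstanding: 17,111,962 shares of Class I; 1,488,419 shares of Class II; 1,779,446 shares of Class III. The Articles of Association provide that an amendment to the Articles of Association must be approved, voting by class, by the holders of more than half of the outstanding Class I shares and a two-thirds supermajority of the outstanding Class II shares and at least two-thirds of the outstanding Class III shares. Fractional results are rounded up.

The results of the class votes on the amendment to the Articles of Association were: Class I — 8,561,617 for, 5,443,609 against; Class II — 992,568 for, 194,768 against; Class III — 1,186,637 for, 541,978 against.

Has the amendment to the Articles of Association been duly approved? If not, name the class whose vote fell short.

Class I: a majority of 17111962 is 8555982; 8,555,982 required, 8,561,617 in favor — approved.
Class II: 2/3 of 1488419 = 992279.33, rounded up to 992280; 992,280 required, 992,568 in favor — approved.
Class III: 2/3 of 1779446 = 1186297.33, rounded up to 1186298; 1,186,298 required, 1,186,637 in favor — approved.

Approved — every class gave the required vote.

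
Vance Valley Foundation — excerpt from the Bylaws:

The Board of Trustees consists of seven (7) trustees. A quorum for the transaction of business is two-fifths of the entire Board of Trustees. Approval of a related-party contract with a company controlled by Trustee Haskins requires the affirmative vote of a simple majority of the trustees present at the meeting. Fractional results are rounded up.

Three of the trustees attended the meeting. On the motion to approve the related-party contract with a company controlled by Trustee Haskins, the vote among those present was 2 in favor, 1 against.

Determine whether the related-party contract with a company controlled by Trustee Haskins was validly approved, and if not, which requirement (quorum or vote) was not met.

Valid — all requirements satisfied.

Quorum: 3 present; quorum is 3. Satisfied.
Vote: the related-party contract with a company controlled by Trustee Haskins requires a majority of the trustees present (3). A majority of 3 is 2, so 2 affirmative votes are needed; 2 voted in favor. Satisfied.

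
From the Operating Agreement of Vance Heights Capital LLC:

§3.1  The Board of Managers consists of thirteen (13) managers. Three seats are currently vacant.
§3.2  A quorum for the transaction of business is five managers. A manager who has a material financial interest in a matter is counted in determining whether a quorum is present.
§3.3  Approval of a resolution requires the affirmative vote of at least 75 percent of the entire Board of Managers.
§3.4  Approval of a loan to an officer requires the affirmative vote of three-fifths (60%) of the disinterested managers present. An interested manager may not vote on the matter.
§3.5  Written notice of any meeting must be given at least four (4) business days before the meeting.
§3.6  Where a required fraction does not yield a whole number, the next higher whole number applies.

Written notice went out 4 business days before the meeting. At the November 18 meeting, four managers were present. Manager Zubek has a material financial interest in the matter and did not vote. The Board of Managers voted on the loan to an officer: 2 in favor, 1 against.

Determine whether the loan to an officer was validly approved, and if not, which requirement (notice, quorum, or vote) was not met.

Notice: 4 business days given; 4 required (4 ≥ 4). Satisfied.
Quorum: 4 present (interested managers count toward quorum); quorum is 5. Not satisfied.
Vote: the loan to an officer requires three-fifths of the disinterested managers present (4 − 1 = 3). 3/5 of 3 = 1.80, rounded up to 2, so 2 affirmative votes are needed; 2 voted in favor. Satisfied. (Moot — without a quorum no business can be validly transacted.)

Invalid — quorum requirement not satisfied.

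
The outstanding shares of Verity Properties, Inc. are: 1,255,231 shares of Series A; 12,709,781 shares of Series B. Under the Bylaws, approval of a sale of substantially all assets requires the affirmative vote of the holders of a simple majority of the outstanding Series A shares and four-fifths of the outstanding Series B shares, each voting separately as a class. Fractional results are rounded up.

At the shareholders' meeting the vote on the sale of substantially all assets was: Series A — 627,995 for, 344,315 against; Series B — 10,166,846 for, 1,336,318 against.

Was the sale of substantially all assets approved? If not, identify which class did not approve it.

Series A: a majority of 1255231 is 627616; 627,616 required, 627,995 in favor — approved.
Series B: 4/5 of 12709781 = 10167824.80, rounded up to 10167825; 10,167,825 required, 10,166,846 in favor — not approved.

Not approved — the Series B shares did not give the required vote.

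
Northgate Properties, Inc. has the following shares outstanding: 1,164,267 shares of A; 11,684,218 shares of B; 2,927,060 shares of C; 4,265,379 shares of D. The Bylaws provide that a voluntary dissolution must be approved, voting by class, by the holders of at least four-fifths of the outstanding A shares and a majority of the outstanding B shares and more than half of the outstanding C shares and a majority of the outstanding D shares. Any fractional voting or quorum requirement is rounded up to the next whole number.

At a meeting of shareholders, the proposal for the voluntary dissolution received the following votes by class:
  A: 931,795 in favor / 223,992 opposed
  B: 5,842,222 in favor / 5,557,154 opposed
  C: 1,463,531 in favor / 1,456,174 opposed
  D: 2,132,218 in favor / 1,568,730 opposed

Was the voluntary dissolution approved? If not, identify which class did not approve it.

A: 4/5 of 1164267 = 931413.60, rounded up to 931414; 931,414 required, 931,795 in favor — approved.
B: a majority of 11684218 is 5842110; 5,842,110 required, 5,842,222 in favor — approved.
C: a majority of 2927060 is 1463531; 1,463,531 required, 1,463,531 in favor — approved.
D: a majority of 4265379 is 2132690; 2,132,690 required, 2,132,218 in favor — not approved.

Not approved — the D shares did not give the required vote.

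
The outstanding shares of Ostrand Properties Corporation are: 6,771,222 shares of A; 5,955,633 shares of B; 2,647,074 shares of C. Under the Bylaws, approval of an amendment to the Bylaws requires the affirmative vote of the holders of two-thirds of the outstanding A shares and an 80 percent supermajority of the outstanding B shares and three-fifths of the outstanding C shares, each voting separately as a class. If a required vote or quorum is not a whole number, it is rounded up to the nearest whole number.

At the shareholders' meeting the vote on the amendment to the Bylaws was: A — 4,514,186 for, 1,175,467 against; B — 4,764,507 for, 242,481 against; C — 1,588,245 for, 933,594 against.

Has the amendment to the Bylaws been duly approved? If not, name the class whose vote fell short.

Approved — every class gave the required vote.

A: 2/3 of 6771222 = 4514148; 4,514,148 required, 4,514,186 in favor — approved.
B: 4/5 of 5955633 = 4764506.40, rounded up to 4764507; 4,764,507 required, 4,764,507 in favor — approved.
C: 3/5 of 2647074 = 1588244.40, rounded up to 1588245; 1,588,245 required, 1,588,245 in favor — approved.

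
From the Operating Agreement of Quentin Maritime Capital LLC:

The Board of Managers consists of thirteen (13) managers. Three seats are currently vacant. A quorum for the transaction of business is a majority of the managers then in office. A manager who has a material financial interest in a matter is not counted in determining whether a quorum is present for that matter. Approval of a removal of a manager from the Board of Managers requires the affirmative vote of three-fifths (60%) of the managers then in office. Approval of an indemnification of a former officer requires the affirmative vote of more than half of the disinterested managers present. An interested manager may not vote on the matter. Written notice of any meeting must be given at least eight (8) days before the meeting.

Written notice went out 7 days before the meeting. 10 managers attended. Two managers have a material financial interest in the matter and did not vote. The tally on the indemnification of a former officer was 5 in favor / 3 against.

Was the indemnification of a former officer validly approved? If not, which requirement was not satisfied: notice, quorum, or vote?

Notice: 7 days given; 8 required (7 < 8). Not satisfied.
Quorum: 10 present, but the 2 interested managers do not count, leaving 8. Quorum is 6. Satisfied.
Vote: the indemnification of a former officer requires a majority of the disinterested managers present (10 − 2 = 8). A majority of 8 is 5, so 5 affirmative votes are needed; 5 voted in favor. Satisfied.

Invalid — notice requirement not satisfied.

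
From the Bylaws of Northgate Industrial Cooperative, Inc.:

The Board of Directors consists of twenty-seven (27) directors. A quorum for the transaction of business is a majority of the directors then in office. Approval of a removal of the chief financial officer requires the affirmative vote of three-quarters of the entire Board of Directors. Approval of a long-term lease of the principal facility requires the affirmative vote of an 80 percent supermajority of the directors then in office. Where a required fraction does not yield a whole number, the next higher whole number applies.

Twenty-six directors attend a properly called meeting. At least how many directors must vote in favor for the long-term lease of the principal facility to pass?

22

The long-term lease of the principal facility requires four-fifths of the directors then in office (27).
4/5 of 27 = 21.60, rounded up to 22.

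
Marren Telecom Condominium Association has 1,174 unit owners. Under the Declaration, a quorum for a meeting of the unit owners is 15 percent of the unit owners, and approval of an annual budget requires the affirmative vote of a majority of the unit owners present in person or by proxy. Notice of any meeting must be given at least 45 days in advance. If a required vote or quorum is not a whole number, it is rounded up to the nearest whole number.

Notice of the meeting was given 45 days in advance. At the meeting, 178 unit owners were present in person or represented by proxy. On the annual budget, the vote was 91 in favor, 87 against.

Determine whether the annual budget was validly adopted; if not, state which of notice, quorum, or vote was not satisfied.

Valid — all requirements satisfied.

Notice: 45 days given; 45 required. Satisfied.
Quorum: 15% of 1,174 = 176.10, rounded up to 177; 178 present. Satisfied.
Vote: requires a majority of those present (178); a majority of 178 is 90, so 90 needed; 91 in favor. Satisfied.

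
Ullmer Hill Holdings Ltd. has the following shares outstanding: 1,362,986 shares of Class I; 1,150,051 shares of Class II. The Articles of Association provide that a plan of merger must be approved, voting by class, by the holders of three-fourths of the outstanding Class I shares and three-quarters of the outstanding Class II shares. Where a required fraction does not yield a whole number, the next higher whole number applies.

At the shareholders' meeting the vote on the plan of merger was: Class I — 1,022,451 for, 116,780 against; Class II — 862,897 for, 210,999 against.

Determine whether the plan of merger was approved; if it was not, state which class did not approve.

Class I: 3/4 of 1362986 = 1022239.50, rounded up to 1022240; 1,022,240 required, 1,022,451 in favor — approved.
Class II: 3/4 of 1150051 = 862538.25, rounded up to 862539; 862,539 required, 862,897 in favor — approved.

Approved — every class gave the required vote.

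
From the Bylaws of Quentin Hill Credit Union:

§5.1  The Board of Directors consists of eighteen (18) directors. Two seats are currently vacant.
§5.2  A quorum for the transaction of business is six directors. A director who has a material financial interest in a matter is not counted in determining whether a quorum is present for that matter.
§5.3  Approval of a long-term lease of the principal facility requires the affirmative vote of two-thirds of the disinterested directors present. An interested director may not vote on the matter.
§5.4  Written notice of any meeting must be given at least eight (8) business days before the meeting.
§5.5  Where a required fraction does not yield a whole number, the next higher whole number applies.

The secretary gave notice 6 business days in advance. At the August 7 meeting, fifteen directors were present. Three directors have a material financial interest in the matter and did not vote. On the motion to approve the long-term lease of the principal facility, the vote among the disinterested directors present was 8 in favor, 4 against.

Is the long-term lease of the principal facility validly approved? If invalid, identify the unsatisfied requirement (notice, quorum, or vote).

Notice: 6 business days given; 8 required (6 < 8). Not satisfied.
Quorum: 15 present, but the 3 interested directors do not count, leaving 12. Quorum is 6. Satisfied.
Vote: the long-term lease of the principal facility requires two-thirds of the disinterested directors present (15 − 3 = 12). 2/3 of 12 = 8, so 8 affirmative votes are needed; 8 voted in favor. Satisfied.

Invalid — notice requirement not satisfied.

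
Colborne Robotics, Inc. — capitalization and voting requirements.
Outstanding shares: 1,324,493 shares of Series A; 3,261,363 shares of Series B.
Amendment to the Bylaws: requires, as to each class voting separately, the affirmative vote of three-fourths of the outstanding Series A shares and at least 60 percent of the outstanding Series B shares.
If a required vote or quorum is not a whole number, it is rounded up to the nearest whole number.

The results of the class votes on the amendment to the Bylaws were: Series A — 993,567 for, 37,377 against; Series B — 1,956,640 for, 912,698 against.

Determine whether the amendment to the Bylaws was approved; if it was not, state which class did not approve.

Series A: 3/4 of 1324493 = 993369.75, rounded up to 993370; 993,370 required, 993,567 in favor — approved.
Series B: 3/5 of 3261363 = 1956817.80, rounded up to 1956818; 1,956,818 required, 1,956,640 in favor — not approved.

Not approved — the Series B shares did not give the required vote.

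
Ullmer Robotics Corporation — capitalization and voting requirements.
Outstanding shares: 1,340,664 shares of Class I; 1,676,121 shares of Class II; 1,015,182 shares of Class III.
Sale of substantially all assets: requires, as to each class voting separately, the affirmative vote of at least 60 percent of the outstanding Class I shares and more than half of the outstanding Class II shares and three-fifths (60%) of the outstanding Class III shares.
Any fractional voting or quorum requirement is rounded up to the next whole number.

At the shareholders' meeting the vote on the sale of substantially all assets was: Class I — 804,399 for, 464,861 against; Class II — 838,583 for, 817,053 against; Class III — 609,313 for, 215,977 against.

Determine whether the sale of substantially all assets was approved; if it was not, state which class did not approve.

Class I: 3/5 of 1340664 = 804398.40, rounded up to 804399; 804,399 required, 804,399 in favor — approved.
Class II: a majority of 1676121 is 838061; 838,061 required, 838,583 in favor — approved.
Class III: 3/5 of 1015182 = 609109.20, rounded up to 609110; 609,110 required, 609,313 in favor — approved.

Approved — every class gave the required vote.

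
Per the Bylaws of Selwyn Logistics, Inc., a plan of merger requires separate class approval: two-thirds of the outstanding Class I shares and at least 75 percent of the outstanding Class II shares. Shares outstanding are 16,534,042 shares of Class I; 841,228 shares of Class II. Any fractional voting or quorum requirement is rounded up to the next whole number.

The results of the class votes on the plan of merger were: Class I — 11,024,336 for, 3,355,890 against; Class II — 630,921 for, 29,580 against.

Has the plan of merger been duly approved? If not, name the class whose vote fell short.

Class I: 2/3 of 16534042 = 11022694.67, rounded up to 11022695; 11,022,695 required, 11,024,336 in favor — approved.
Class II: 3/4 of 841228 = 630921; 630,921 required, 630,921 in favor — approved.

Approved — every class gave the required vote.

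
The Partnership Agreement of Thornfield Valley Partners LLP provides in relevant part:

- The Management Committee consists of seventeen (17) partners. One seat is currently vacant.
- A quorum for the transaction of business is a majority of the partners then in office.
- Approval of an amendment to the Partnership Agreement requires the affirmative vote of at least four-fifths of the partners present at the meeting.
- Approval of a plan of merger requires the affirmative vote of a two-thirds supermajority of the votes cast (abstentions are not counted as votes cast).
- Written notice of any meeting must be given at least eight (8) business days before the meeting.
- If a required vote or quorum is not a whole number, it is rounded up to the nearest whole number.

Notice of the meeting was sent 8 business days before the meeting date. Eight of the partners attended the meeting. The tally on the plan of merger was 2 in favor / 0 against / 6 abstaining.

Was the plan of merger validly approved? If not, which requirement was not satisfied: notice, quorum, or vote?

Invalid — quorum requirement not satisfied.

Notice: 8 business days given; 8 required (8 ≥ 8). Satisfied.
Quorum: 8 present; quorum is 9. Not satisfied.
Vote: the plan of merger requires two-thirds of the votes cast (8 present − 6 abstaining = 2). 2/3 of 2 = 1.33, rounded up to 2, so 2 affirmative votes are needed; 2 voted in favor. Satisfied. (Moot — without a quorum no business can be validly transacted.)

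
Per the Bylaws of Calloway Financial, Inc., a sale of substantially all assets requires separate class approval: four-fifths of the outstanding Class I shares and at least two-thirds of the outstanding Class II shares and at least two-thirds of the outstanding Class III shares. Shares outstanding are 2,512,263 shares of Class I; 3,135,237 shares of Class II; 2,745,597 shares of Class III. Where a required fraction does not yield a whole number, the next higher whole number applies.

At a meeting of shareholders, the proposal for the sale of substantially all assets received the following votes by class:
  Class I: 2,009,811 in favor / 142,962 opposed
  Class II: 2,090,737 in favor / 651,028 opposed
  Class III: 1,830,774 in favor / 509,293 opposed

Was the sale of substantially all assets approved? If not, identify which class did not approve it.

Class I: 4/5 of 2512263 = 2009810.40, rounded up to 2009811; 2,009,811 required, 2,009,811 in favor — approved.
Class II: 2/3 of 3135237 = 2090158; 2,090,158 required, 2,090,737 in favor — approved.
Class III: 2/3 of 2745597 = 1830398; 1,830,398 required, 1,830,774 in favor — approved.

Approved — every class gave the required vote.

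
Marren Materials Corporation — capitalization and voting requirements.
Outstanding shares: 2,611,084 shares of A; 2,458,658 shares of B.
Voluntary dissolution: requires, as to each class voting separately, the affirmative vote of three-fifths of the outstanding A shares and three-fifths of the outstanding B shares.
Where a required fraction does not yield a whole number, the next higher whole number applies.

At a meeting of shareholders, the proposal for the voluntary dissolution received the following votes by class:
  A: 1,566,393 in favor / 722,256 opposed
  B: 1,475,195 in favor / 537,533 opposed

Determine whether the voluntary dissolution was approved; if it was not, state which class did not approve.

A: 3/5 of 2611084 = 1566650.40, rounded up to 1566651; 1,566,651 required, 1,566,393 in favor — not approved.
B: 3/5 of 2458658 = 1475194.80, rounded up to 1475195; 1,475,195 required, 1,475,195 in favor — approved.

Not approved — the A shares did not give the required vote.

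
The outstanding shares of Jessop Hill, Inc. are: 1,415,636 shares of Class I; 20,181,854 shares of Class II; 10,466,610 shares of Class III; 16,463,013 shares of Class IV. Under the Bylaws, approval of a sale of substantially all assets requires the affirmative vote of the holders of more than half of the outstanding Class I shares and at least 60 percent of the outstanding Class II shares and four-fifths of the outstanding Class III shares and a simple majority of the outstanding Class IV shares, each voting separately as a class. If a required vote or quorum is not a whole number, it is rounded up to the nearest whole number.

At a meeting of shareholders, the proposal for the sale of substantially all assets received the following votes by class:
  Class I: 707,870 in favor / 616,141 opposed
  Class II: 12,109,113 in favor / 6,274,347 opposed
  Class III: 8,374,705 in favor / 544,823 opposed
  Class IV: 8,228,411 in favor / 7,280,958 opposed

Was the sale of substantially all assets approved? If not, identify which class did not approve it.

Class I: a majority of 1415636 is 707819; 707,819 required, 707,870 in favor — approved.
Class II: 3/5 of 20181854 = 12109112.40, rounded up to 12109113; 12,109,113 required, 12,109,113 in favor — approved.
Class III: 4/5 of 10466610 = 8373288; 8,373,288 required, 8,374,705 in favor — approved.
Class IV: a majority of 16463013 is 8231507; 8,231,507 required, 8,228,411 in favor — not approved.

Not approved — the Class IV shares did not give the required vote.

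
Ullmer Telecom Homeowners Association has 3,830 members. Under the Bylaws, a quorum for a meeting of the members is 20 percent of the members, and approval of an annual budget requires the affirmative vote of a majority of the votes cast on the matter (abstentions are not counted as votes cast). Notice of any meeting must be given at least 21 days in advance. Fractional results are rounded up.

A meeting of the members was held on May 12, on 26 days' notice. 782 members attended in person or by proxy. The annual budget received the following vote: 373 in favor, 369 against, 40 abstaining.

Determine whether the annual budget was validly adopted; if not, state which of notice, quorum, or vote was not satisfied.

Notice: 26 days given; 21 required. Satisfied.
Quorum: 20% of 3,830 = 766; 782 present. Satisfied.
Vote: requires a majority of the votes cast (782 − 40 abstaining = 742); a majority of 742 is 372, so 372 needed; 373 in favor. Satisfied.

Valid — all requirements satisfied.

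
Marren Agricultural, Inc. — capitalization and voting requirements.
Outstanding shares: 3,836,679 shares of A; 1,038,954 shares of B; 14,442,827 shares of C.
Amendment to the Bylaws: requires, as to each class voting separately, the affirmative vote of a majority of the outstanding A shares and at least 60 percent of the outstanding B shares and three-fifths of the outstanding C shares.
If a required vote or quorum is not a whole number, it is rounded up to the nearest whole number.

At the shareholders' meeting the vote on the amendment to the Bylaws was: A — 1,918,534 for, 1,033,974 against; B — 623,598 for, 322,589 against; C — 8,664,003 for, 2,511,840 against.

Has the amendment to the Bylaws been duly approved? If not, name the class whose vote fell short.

A: a majority of 3836679 is 1918340; 1,918,340 required, 1,918,534 in favor — approved.
B: 3/5 of 1038954 = 623372.40, rounded up to 623373; 623,373 required, 623,598 in favor — approved.
C: 3/5 of 14442827 = 8665696.20, rounded up to 8665697; 8,665,697 required, 8,664,003 in favor — not approved.

Not approved — the C shares did not give the required vote.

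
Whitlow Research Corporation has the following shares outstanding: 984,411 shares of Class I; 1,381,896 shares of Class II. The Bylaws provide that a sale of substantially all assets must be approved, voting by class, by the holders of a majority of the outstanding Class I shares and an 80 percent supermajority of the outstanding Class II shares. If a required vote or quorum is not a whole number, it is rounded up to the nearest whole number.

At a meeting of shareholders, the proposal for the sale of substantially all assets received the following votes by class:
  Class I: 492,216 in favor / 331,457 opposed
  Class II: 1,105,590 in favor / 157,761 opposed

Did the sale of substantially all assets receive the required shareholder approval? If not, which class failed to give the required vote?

Approved — every class gave the required vote.

Class I: a majority of 984411 is 492206; 492,206 required, 492,216 in favor — approved.
Class II: 4/5 of 1381896 = 1105516.80, rounded up to 1105517; 1,105,517 required, 1,105,590 in favor — approved.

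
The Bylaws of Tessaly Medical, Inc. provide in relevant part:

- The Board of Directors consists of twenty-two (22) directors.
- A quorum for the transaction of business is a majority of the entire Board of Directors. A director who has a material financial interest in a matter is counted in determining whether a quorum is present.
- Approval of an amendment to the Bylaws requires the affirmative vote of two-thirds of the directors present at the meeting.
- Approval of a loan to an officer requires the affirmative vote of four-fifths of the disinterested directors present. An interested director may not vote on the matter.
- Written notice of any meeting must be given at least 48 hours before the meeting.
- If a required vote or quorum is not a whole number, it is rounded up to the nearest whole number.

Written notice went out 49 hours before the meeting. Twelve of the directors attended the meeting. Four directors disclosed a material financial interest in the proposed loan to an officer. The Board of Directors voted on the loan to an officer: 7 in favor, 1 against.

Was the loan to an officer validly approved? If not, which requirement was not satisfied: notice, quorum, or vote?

Notice: 49 hours given; 48 required (49 ≥ 48). Satisfied.
Quorum: 12 present (interested directors count toward quorum); quorum is 12. Satisfied.
Vote: the loan to an officer requires four-fifths of the disinterested directors present (12 − 4 = 8). 4/5 of 8 = 6.40, rounded up to 7, so 7 affirmative votes are needed; 7 voted in favor. Satisfied.

Valid — all requirements satisfied.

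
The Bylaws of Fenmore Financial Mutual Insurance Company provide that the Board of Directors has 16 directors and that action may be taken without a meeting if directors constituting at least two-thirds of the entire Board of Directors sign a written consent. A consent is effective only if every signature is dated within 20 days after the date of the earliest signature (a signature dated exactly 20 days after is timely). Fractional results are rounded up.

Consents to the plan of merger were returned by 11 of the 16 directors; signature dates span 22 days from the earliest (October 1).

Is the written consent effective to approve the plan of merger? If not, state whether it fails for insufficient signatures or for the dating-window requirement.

Signatures required: at least two-thirds of 16 — 2/3 of 16 = 10.67, rounded up to 11, so 11 needed; 11 signed. Sufficient.
Dating window: the latest signature is 22 days after the earliest; the limit is 20 days. Outside the window.

Not effective — dating-window requirement not satisfied.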